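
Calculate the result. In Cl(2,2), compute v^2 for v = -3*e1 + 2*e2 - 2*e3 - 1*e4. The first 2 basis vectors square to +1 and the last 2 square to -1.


v^2 = sum of c_i^2 * e_i^2
Positive signature terms (e_i^2 = +1): (-3)^2 + 2^2 = 13
Negative signature terms (e_j^2 = -1): (-2)^2 + (-1)^2 = 5
v^2 = 13 - 5 = 8


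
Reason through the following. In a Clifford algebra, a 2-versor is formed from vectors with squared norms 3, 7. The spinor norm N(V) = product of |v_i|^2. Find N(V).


Spinor norm N(V) = |v1|^2 * |v2|^2 * ... * |v2|^2
= 3 * 7
Running product: 3, 21
N(V) = 21


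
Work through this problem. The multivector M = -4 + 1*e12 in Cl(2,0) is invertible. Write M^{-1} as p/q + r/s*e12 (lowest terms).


M = -4 + 1*e12, where e12^2 = -1.
Since M commutes with its reverse ~M = a - b*e12, M * ~M = a^2 - b^2*e12^2 = a^2 + b^2.
So M^{-1} = ~M / (a^2 + b^2) = (a - b*e12)/(a^2 + b^2).
a^2 + b^2 = 16 + 1 = 17
Scalar part = -4/17 = -4/17
Bivector coeff = -1/17 = -1/17
M^{-1} = -4/17 - 1/17*e12


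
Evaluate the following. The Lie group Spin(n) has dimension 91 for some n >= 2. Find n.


dim Spin(n) = dim so(n) = n(n-1)/2.
Solve n(n-1)/2 = 91, i.e. n^2 - n - 182 = 0.
Discriminant = 1 + 8*91 = 729
n = (1 + sqrt(729))/2 = (1 + 27)/2 = 14


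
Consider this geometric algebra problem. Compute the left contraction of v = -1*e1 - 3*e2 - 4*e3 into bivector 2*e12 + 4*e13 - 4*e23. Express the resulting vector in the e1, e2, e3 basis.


Left contraction v _| B = <vB>_1 (grade-1 part of the geometric product vB).
Using e1_|e12 = e2, e2_|e12 = -e1, e1_|e13 = e3, e3_|e13 = -e1, e2_|e23 = e3, e3_|e23 = -e2:
e1 coeff: -v2*b12 - v3*b13 = -(-3)*(2) - (-4)*(4) = 22
e2 coeff: v1*b12 - v3*b23 = (-1)*(2) - (-4)*(-4) = -18
e3 coeff: v1*b13 + v2*b23 = (-1)*(4) + (-3)*(-4) = 8
v _| B = 22*e1 - 18*e2 + 8*e3


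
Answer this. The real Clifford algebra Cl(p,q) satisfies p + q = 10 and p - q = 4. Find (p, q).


We need p + q = 10 and p - q = 4.
Adding: 2p = 10 + 4 = 14, so p = 7.
Then q = 10 - 7 = 3.
(p, q) = (7, 3)


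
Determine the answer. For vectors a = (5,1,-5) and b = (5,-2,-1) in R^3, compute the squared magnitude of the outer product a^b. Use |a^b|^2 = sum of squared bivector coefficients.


a wedge b = (a1*b2 - a2*b1)*e12 + (a1*b3 - a3*b1)*e13 + (a2*b3 - a3*b2)*e23
e12 coeff: 5*(-2) - 1*5 = -10 - 5 = -15
e13 coeff: 5*(-1) - (-5)*5 = -5 - (-25) = 20
e23 coeff: 1*(-1) - (-5)*(-2) = -1 - 10 = -11
|a wedge b|^2 = (-15)^2 + 20^2 + (-11)^2
= 225 + 400 + 121
= 746


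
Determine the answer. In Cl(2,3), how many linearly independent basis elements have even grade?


Even subalgebra dimension = 2^(n-1)
n = 2 + 3 = 5
2^(5 - 1) = 2^4 = 16
Verification: sum of C(5,k) for even k = 1 + 10 + 5 = 16
Result = 16


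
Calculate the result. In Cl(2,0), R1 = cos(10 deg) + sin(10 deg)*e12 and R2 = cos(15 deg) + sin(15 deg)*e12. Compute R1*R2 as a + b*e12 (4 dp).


Same-plane rotors commute and their half-angles add:
R1*R2 = cos(a1 + a2) + sin(a1 + a2)*e12.
a1 + a2 = 10 + 15 = 25 deg
cos(25 deg) = 0.9063
sin(25 deg) = 0.4226
R1*R2 = 0.9063 + 0.4226*e12


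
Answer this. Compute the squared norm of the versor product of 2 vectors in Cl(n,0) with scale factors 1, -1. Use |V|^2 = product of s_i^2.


Each vector v_i has |v_i|^2 = s_i^2
Squared scales: 1^2 = 1, (-1)^2 = 1
|V|^2 = 1 * 1
= 1


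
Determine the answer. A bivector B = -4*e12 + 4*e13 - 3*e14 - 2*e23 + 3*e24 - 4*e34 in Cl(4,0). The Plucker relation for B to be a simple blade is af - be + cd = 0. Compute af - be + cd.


Plucker relation: af - be + cd
a*f = (-4)*(-4) = 16
b*e = 4*3 = 12
c*d = (-3)*(-2) = 6
af - be + cd = 16 - 12 + 6
= 10


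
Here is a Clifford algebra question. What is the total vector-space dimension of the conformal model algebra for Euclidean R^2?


The conformal model of R^2 uses Cl(3,1): the 2 Euclidean generators plus two extra orthogonal generators e+ (e+^2 = +1) and e- (e-^2 = -1), from which the null vectors e0, einf are built.
Number of generators m = 2 + 2 = 4.
dim Cl(p,q) = 2^m = 2^4 = 16


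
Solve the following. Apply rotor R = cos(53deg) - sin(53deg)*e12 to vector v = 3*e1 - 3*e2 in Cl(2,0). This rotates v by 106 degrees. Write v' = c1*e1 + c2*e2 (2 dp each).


Rotor R = cos(53deg) - sin(53deg)*e12
Rotation angle theta = 2 * 53 = 106 degrees
v' = R*v*~R rotates v by theta.
cos(106deg) = -0.2756, sin(106deg) = 0.9613
v'_1 = 3*cos(106deg) - (-3)*sin(106deg)
= 3*(-0.2756) - (-3)*0.9613
= 2.06
v'_2 = 3*sin(106deg) + (-3)*cos(106deg)
= 3*0.9613 + (-3)*(-0.2756)
= 3.71
v' = 2.06*e1 + 3.71*e2


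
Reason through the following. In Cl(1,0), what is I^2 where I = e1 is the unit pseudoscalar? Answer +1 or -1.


The pseudoscalar I = e1...e_n (product of all n generators) of Cl(p,q) satisfies I^2 = (-1)^(q + n(n-1)/2).
p = 1, q = 0, n = p + q = 1
n(n-1)/2 = 1 * 0 / 2 = 0
Exponent = q + n(n-1)/2 = 0 + 0 = 0
I^2 = (-1)^0 = +1


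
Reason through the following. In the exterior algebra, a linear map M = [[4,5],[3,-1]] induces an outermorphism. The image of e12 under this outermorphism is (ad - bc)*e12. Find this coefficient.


The outermorphism of a linear map f sends e1^e2 to f(e1)^f(e2).
f(e1) = 4*e1 + 3*e2
f(e2) = 5*e1 - 1*e2
f(e1) ^ f(e2) = (4*e1 + 3*e2) ^ (5*e1 - 1*e2)
= 4*(-1)*e12 + 3*5*e21
= (-4 - 15)*e12
= -19*e12
Coefficient = -19


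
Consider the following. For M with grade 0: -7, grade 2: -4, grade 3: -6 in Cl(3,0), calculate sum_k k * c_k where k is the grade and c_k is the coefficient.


Grade-weighted sum = sum of grade_k * coefficient_k
0*(-7) = 0
2*(-4) = -8
3*(-6) = -18
Total = 0 + (-8) + (-18) = -26


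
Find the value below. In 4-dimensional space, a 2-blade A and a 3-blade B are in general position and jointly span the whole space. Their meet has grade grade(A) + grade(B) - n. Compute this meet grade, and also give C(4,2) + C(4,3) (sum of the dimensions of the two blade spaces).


Meet grade = grade(A) + grade(B) - n
= 2 + 3 - 4 = 1
C(4,2) = 6
C(4,3) = 4
dim_A + dim_B = 6 + 4 = 10


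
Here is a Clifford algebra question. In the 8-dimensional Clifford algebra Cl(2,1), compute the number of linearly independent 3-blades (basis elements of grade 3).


Number of grade-k basis blades in Cl(p,q) with n = p + q is C(n, k).
n = 2 + 1 = 3
C(3, 3) = 3! / (3! * 0!)
= 6 / (6 * 1)
= 1


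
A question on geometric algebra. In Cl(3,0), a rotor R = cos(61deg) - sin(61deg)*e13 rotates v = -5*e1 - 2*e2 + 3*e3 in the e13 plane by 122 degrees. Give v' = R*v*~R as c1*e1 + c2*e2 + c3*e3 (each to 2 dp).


Rotor R = cos(61deg) - sin(61deg)*e13
Rotation angle theta = 2 * 61 = 122 degrees in the e13 plane (e1 -> e3).
The component perpendicular to the plane (e2) is invariant: v'_2 = v2 = -2.00
cos(122deg) = -0.5299, sin(122deg) = 0.8480
v'_1 = v1*cos(theta) - v3*sin(theta) = -5*(-0.5299) - 3*0.8480 = 0.11
v'_3 = v1*sin(theta) + v3*cos(theta) = -5*0.8480 + 3*(-0.5299) = -5.83
v' = 0.11*e1 - 2.00*e2 - 5.83*e3


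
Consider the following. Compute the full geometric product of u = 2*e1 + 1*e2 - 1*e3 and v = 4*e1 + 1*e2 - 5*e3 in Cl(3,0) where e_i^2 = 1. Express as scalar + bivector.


In Cl(3,0): e_i^2 = 1, e_ie_j = -e_je_i for i != j.
Scalar part = u . v = 2*4 + 1*1 + (-1)*(-5)
= 8 + 1 + 5 = 14
e12 coeff = 2*1 - 1*4 = 2 - 4 = -2
e13 coeff = 2*(-5) - (-1)*4 = -10 - (-4) = -6
e23 coeff = 1*(-5) - (-1)*1 = -5 - (-1) = -4
uv = 14 - 2*e12 - 6*e13 - 4*e23


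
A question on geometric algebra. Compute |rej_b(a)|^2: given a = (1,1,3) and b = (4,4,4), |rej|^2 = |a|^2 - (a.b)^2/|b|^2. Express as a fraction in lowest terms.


|a|^2 = 1^2 + 1^2 + 3^2 = 11
|b|^2 = 4^2 + 4^2 + 4^2 = 48
a . b = 1*4 + 1*4 + 3*4 = 20
(a.b)^2 = 20^2 = 400
|rej|^2 = 11 - 400/48
= (528 - 400)/48
= 128/48
In lowest terms: 8/3


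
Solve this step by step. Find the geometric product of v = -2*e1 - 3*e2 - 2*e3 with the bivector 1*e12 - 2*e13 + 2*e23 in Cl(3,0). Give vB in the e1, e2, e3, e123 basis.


vB has grade-1 (vector) and grade-3 (trivector) parts: vB = (v _| B) + (v ^ B).
Vector part <vB>_1:
  e1: -v2*b12 - v3*b13 = -(-3)*(1) - (-2)*(-2) = -1
  e2: v1*b12 - v3*b23 = (-2)*(1) - (-2)*(2) = 2
  e3: v1*b13 + v2*b23 = (-2)*(-2) + (-3)*(2) = -2
Trivector part <vB>_3:
  e123: v1*b23 - v2*b13 + v3*b12 = (-2)*(2) - (-3)*(-2) + (-2)*(1) = -12
vB = -1*e1 + 2*e2 - 2*e3 - 12*e123


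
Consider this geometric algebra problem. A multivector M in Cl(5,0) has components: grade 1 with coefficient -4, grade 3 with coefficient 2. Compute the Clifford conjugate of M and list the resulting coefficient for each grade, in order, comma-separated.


Clifford conjugate sign for grade k: (-1)^(k(k+1)/2)
Grade 1: (-1)^(1*2/2) = (-1)^1 = -1, coeff -4 -> 4
Grade 3: (-1)^(3*4/2) = (-1)^6 = 1, coeff 2 -> 2
Conjugated coefficients: 4, 2


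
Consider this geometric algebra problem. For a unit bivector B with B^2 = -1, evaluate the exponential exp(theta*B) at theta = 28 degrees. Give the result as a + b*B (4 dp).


For a unit bivector B with B^2 = -1, the exponential series gives
e^(theta*B) = cos(theta) + sin(theta)*B (the GA analogue of Euler's formula).
theta = 28 degrees = 0.488692 rad
cos(28 deg) = 0.8829
sin(28 deg) = 0.4695
exp(theta*B) = 0.8829 + 0.4695*B


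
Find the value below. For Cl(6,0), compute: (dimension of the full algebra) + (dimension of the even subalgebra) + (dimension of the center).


n = 6 + 0 = 6
Total dim = 2^6 = 64
Even subalgebra dim = 2^5 = 32
n is even, so center dim = 1
Sum = 64 + 32 + 1 = 97


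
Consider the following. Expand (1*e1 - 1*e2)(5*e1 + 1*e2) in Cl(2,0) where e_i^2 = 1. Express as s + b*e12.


Expand: (1*e1 - 1*e2)(5*e1 + 1*e2)
= 1*5*e1e1 + 1*1*e1e2 + (-1)*5*e2e1 + (-1)*1*e2e2
Using e1^2 = e2^2 = 1, e2e1 = -e1e2:
Scalar part s = 1*5 + (-1)*1 = 5 + (-1) = 4
Bivector part b = 1*1 - (-1)*5 = 1 - (-5) = 6
uv = 4 + 6*e12


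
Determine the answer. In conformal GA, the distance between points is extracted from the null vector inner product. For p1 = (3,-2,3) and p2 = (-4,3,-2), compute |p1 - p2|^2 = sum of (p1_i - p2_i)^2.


p1 - p2 = (7, -5, 5)
|p1 - p2|^2 = 7^2 + (-5)^2 + 5^2
= 49 + 25 + 25
= 99


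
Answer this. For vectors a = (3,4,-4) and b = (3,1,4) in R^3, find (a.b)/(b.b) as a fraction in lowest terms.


Projection coefficient = (a . b) / (b . b)
a . b = 3*3 + 4*1 + (-4)*4
= 9 + 4 + (-16) = -3
b . b = 3^2 + 1^2 + 4^2
= 9 + 1 + 16 = 26
Coefficient = -3/26
In lowest terms: -3/26


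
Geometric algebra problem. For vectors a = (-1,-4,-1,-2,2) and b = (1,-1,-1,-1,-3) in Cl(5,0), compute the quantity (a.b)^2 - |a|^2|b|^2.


a . b = (-1)*1 + (-4)*(-1) + (-1)*(-1) + (-2)*(-1) + 2*(-3)
= -1 + 4 + 1 + 2 + (-6) = 0
|a|^2 = (-1)^2 + (-4)^2 + (-1)^2 + (-2)^2 + 2^2 = 26
|b|^2 = 1^2 + (-1)^2 + (-1)^2 + (-1)^2 + (-3)^2 = 13
(a.b)^2 = 0^2 = 0
|a|^2 * |b|^2 = 26 * 13 = 338
Result = 0 - 338 = -338


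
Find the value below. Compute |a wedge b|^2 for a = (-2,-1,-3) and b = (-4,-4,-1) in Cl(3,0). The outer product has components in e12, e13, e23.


a wedge b = (a1*b2 - a2*b1)*e12 + (a1*b3 - a3*b1)*e13 + (a2*b3 - a3*b2)*e23
e12 coeff: (-2)*(-4) - (-1)*(-4) = 8 - 4 = 4
e13 coeff: (-2)*(-1) - (-3)*(-4) = 2 - 12 = -10
e23 coeff: (-1)*(-1) - (-3)*(-4) = 1 - 12 = -11
|a wedge b|^2 = 4^2 + (-10)^2 + (-11)^2
= 16 + 100 + 121
= 237


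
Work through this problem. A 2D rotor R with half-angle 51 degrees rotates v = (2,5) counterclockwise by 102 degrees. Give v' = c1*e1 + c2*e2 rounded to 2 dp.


Rotor R = cos(51deg) - sin(51deg)*e12
Rotation angle theta = 2 * 51 = 102 degrees
v' = R*v*~R rotates v by theta.
cos(102deg) = -0.2079, sin(102deg) = 0.9781
v'_1 = 2*cos(102deg) - 5*sin(102deg)
= 2*(-0.2079) - 5*0.9781
= -5.31
v'_2 = 2*sin(102deg) + 5*cos(102deg)
= 2*0.9781 + 5*(-0.2079)
= 0.92
v' = -5.31*e1 + 0.92*e2


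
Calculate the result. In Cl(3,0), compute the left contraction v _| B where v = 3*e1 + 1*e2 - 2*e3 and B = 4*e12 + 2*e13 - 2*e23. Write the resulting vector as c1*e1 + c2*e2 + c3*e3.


Left contraction v _| B = <vB>_1 (grade-1 part of the geometric product vB).
Using e1_|e12 = e2, e2_|e12 = -e1, e1_|e13 = e3, e3_|e13 = -e1, e2_|e23 = e3, e3_|e23 = -e2:
e1 coeff: -v2*b12 - v3*b13 = -(1)*(4) - (-2)*(2) = 0
e2 coeff: v1*b12 - v3*b23 = (3)*(4) - (-2)*(-2) = 8
e3 coeff: v1*b13 + v2*b23 = (3)*(2) + (1)*(-2) = 4
v _| B = 0*e1 + 8*e2 + 4*e3


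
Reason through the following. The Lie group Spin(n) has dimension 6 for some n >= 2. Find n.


dim Spin(n) = dim so(n) = n(n-1)/2.
Solve n(n-1)/2 = 6, i.e. n^2 - n - 12 = 0.
Discriminant = 1 + 8*6 = 49
n = (1 + sqrt(49))/2 = (1 + 7)/2 = 4


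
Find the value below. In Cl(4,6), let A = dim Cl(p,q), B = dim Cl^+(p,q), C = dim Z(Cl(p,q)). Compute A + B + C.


n = 4 + 6 = 10
Total dim = 2^10 = 1024
Even subalgebra dim = 2^9 = 512
n is even, so center dim = 1
Sum = 1024 + 512 + 1 = 1537


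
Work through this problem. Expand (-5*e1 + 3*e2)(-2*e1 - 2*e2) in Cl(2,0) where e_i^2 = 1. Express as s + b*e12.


Expand: (-5*e1 + 3*e2)(-2*e1 - 2*e2)
= (-5)*(-2)*e1e1 + (-5)*(-2)*e1e2 + 3*(-2)*e2e1 + 3*(-2)*e2e2
Using e1^2 = e2^2 = 1, e2e1 = -e1e2:
Scalar part s = (-5)*(-2) + 3*(-2) = 10 + (-6) = 4
Bivector part b = (-5)*(-2) - 3*(-2) = 10 - (-6) = 16
uv = 4 + 16*e12


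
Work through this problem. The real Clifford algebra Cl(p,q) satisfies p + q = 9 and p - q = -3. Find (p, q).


We need p + q = 9 and p - q = -3.
Adding: 2p = 9 + (-3) = 6, so p = 3.
Then q = 9 - 3 = 6.
(p, q) = (3, 6)


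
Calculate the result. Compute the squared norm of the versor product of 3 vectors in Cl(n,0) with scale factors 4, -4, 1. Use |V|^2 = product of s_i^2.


Each vector v_i has |v_i|^2 = s_i^2
Squared scales: 4^2 = 16, (-4)^2 = 16, 1^2 = 1
|V|^2 = 16 * 16 * 1
= 256


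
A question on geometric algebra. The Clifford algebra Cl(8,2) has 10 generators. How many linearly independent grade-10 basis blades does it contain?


Number of grade-k basis blades in Cl(p,q) with n = p + q is C(n, k).
n = 8 + 2 = 10
C(10, 10) = 10! / (10! * 0!)
= 3628800 / (3628800 * 1)
= 1


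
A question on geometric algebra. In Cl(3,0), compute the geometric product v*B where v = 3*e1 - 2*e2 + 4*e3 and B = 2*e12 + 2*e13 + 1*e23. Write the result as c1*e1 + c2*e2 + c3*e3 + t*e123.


vB has grade-1 (vector) and grade-3 (trivector) parts: vB = (v _| B) + (v ^ B).
Vector part <vB>_1:
  e1: -v2*b12 - v3*b13 = -(-2)*(2) - (4)*(2) = -4
  e2: v1*b12 - v3*b23 = (3)*(2) - (4)*(1) = 2
  e3: v1*b13 + v2*b23 = (3)*(2) + (-2)*(1) = 4
Trivector part <vB>_3:
  e123: v1*b23 - v2*b13 + v3*b12 = (3)*(1) - (-2)*(2) + (4)*(2) = 15
vB = -4*e1 + 2*e2 + 4*e3 + 15*e123


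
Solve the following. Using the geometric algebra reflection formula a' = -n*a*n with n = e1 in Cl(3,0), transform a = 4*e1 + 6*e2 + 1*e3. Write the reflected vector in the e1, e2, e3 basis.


Reflection formula: a' = -n*a*n, with n = e1 (unit vector, n^2 = 1).
For reflection through hyperplane perp to e1:
The component along e1 flips sign, others stay.
a = (4, 6, 1)
a' = (-4, 6, 1)
a' = -4*e1 + 6*e2 + 1*e3


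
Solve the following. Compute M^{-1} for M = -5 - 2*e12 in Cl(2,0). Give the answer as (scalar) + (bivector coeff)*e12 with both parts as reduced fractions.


M = -5 - 2*e12, where e12^2 = -1.
Since M commutes with its reverse ~M = a - b*e12, M * ~M = a^2 - b^2*e12^2 = a^2 + b^2.
So M^{-1} = ~M / (a^2 + b^2) = (a - b*e12)/(a^2 + b^2).
a^2 + b^2 = 25 + 4 = 29
Scalar part = -5/29 = -5/29
Bivector coeff = 2/29 = 2/29
M^{-1} = -5/29 + 2/29*e12


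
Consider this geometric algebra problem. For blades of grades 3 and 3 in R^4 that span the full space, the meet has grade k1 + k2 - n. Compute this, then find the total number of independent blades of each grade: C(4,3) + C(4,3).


Meet grade = grade(A) + grade(B) - n
= 3 + 3 - 4 = 2
C(4,3) = 4
C(4,3) = 4
dim_A + dim_B = 4 + 4 = 8


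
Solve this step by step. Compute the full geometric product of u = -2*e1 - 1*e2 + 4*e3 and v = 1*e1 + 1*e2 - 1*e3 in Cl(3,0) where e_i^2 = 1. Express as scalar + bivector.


In Cl(3,0): e_i^2 = 1, e_ie_j = -e_je_i for i != j.
Scalar part = u . v = (-2)*1 + (-1)*1 + 4*(-1)
= -2 + (-1) + (-4) = -7
e12 coeff = (-2)*1 - (-1)*1 = -2 - (-1) = -1
e13 coeff = (-2)*(-1) - 4*1 = 2 - 4 = -2
e23 coeff = (-1)*(-1) - 4*1 = 1 - 4 = -3
uv = -7 - 1*e12 - 2*e13 - 3*e23


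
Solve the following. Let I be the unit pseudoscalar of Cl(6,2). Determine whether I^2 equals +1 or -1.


The pseudoscalar I = e1...e_n (product of all n generators) of Cl(p,q) satisfies I^2 = (-1)^(q + n(n-1)/2).
p = 6, q = 2, n = p + q = 8
n(n-1)/2 = 8 * 7 / 2 = 28
Exponent = q + n(n-1)/2 = 2 + 28 = 30
I^2 = (-1)^30 = +1


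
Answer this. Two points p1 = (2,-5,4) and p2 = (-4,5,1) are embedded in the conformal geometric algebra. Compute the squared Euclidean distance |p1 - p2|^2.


p1 - p2 = (6, -10, 3)
|p1 - p2|^2 = 6^2 + (-10)^2 + 3^2
= 36 + 100 + 9
= 145


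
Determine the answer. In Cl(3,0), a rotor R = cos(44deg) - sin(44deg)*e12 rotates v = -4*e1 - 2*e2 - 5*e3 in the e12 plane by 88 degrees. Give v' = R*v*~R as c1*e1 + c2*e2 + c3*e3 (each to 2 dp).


Rotor R = cos(44deg) - sin(44deg)*e12
Rotation angle theta = 2 * 44 = 88 degrees in the e12 plane (e1 -> e2).
The component perpendicular to the plane (e3) is invariant: v'_3 = v3 = -5.00
cos(88deg) = 0.0349, sin(88deg) = 0.9994
v'_1 = v1*cos(theta) - v2*sin(theta) = -4*0.0349 - (-2)*0.9994 = 1.86
v'_2 = v1*sin(theta) + v2*cos(theta) = -4*0.9994 + (-2)*0.0349 = -4.07
v' = 1.86*e1 - 4.07*e2 - 5.00*e3


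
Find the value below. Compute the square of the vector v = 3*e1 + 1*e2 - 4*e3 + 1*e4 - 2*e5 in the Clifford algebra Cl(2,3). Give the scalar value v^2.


v^2 = sum of c_i^2 * e_i^2
Positive signature terms (e_i^2 = +1): 3^2 + 1^2 = 10
Negative signature terms (e_j^2 = -1): (-4)^2 + 1^2 + (-2)^2 = 21
v^2 = 10 - 21 = -11


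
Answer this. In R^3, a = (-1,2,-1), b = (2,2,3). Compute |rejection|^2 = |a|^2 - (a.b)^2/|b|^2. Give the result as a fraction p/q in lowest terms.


|a|^2 = (-1)^2 + 2^2 + (-1)^2 = 6
|b|^2 = 2^2 + 2^2 + 3^2 = 17
a . b = (-1)*2 + 2*2 + (-1)*3 = -1
(a.b)^2 = (-1)^2 = 1
|rej|^2 = 6 - 1/17
= (102 - 1)/17
= 101/17
In lowest terms: 101/17


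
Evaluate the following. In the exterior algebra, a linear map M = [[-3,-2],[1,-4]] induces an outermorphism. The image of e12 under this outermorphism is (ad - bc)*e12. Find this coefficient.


The outermorphism of a linear map f sends e1^e2 to f(e1)^f(e2).
f(e1) = -3*e1 + 1*e2
f(e2) = -2*e1 - 4*e2
f(e1) ^ f(e2) = (-3*e1 + 1*e2) ^ (-2*e1 - 4*e2)
= (-3)*(-4)*e12 + 1*(-2)*e21
= (12 - (-2))*e12
= 14*e12
Coefficient = 14


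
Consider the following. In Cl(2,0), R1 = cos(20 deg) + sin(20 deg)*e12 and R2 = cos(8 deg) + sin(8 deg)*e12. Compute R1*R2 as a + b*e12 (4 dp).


Same-plane rotors commute and their half-angles add:
R1*R2 = cos(a1 + a2) + sin(a1 + a2)*e12.
a1 + a2 = 20 + 8 = 28 deg
cos(28 deg) = 0.8829
sin(28 deg) = 0.4695
R1*R2 = 0.8829 + 0.4695*e12


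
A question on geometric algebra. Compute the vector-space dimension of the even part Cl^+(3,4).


Even subalgebra dimension = 2^(n-1)
n = 3 + 4 = 7
2^(7 - 1) = 2^6 = 64
Verification: sum of C(7,k) for even k = 1 + 21 + 35 + 7 = 64
Result = 64


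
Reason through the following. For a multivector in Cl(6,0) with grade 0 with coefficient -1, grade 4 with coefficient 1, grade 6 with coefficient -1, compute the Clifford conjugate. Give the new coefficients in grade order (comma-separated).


Clifford conjugate sign for grade k: (-1)^(k(k+1)/2)
Grade 0: (-1)^(0*1/2) = (-1)^0 = 1, coeff -1 -> -1
Grade 4: (-1)^(4*5/2) = (-1)^10 = 1, coeff 1 -> 1
Grade 6: (-1)^(6*7/2) = (-1)^21 = -1, coeff -1 -> 1
Conjugated coefficients: -1, 1, 1


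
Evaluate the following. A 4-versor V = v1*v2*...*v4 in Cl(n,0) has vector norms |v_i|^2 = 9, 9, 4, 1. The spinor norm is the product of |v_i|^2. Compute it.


Spinor norm N(V) = |v1|^2 * |v2|^2 * ... * |v4|^2
= 9 * 9 * 4 * 1
Running product: 9, 81, 324, 324
N(V) = 324


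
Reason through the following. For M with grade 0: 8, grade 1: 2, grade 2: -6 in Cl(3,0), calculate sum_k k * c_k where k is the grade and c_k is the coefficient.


Grade-weighted sum = sum of grade_k * coefficient_k
0*8 = 0
1*2 = 2
2*(-6) = -12
Total = 0 + 2 + (-12) = -10


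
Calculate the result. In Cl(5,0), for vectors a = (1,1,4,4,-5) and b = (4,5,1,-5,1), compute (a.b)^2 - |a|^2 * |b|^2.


a . b = 1*4 + 1*5 + 4*1 + 4*(-5) + (-5)*1
= 4 + 5 + 4 + (-20) + (-5) = -12
|a|^2 = 1^2 + 1^2 + 4^2 + 4^2 + (-5)^2 = 59
|b|^2 = 4^2 + 5^2 + 1^2 + (-5)^2 + 1^2 = 68
(a.b)^2 = (-12)^2 = 144
|a|^2 * |b|^2 = 59 * 68 = 4012
Result = 144 - 4012 = -3868


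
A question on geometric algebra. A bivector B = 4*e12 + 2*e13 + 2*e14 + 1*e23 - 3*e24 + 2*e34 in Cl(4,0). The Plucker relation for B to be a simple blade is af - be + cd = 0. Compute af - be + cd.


Plucker relation: af - be + cd
a*f = 4*2 = 8
b*e = 2*(-3) = -6
c*d = 2*1 = 2
af - be + cd = 8 - (-6) + 2
= 16


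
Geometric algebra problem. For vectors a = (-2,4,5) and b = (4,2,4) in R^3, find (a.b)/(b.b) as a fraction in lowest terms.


Projection coefficient = (a . b) / (b . b)
a . b = (-2)*4 + 4*2 + 5*4
= -8 + 8 + 20 = 20
b . b = 4^2 + 2^2 + 4^2
= 16 + 4 + 16 = 36
Coefficient = 20/36
In lowest terms: 5/9


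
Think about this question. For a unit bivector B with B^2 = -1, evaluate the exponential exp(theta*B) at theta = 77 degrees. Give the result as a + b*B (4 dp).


For a unit bivector B with B^2 = -1, the exponential series gives
e^(theta*B) = cos(theta) + sin(theta)*B (the GA analogue of Euler's formula).
theta = 77 degrees = 1.343904 rad
cos(77 deg) = 0.2250
sin(77 deg) = 0.9744
exp(theta*B) = 0.2250 + 0.9744*B


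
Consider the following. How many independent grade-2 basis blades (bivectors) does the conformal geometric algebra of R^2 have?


The conformal model of R^2 uses Cl(3,1) with m = 2 + 2 = 4 generators.
Number of grade-2 blades = C(m, 2) = C(4, 2)
= 4*3/2 = 6


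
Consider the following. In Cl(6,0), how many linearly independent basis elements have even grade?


Even subalgebra dimension = 2^(n-1)
n = 6 + 0 = 6
2^(6 - 1) = 2^5 = 32
Verification: sum of C(6,k) for even k = 1 + 15 + 15 + 1 = 32
Result = 32


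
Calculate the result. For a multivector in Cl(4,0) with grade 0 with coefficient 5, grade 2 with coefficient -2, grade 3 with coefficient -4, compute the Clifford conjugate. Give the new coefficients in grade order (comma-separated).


Clifford conjugate sign for grade k: (-1)^(k(k+1)/2)
Grade 0: (-1)^(0*1/2) = (-1)^0 = 1, coeff 5 -> 5
Grade 2: (-1)^(2*3/2) = (-1)^3 = -1, coeff -2 -> 2
Grade 3: (-1)^(3*4/2) = (-1)^6 = 1, coeff -4 -> -4
Conjugated coefficients: 5, 2, -4


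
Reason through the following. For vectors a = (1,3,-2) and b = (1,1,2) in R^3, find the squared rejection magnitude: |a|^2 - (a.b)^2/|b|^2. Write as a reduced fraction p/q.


|a|^2 = 1^2 + 3^2 + (-2)^2 = 14
|b|^2 = 1^2 + 1^2 + 2^2 = 6
a . b = 1*1 + 3*1 + (-2)*2 = 0
(a.b)^2 = 0^2 = 0
|rej|^2 = 14 - 0/6
= (84 - 0)/6
= 84/6
In lowest terms: 14/1


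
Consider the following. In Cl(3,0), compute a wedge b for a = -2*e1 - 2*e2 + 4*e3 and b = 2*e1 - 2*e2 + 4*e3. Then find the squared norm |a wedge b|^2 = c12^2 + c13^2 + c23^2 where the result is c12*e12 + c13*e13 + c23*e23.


a wedge b = (a1*b2 - a2*b1)*e12 + (a1*b3 - a3*b1)*e13 + (a2*b3 - a3*b2)*e23
e12 coeff: (-2)*(-2) - (-2)*2 = 4 - (-4) = 8
e13 coeff: (-2)*4 - 4*2 = -8 - 8 = -16
e23 coeff: (-2)*4 - 4*(-2) = -8 - (-8) = 0
|a wedge b|^2 = 8^2 + (-16)^2 + 0^2
= 64 + 256 + 0
= 320


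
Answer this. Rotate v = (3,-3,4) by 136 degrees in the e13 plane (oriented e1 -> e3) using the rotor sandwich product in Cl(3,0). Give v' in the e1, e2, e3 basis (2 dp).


Rotor R = cos(68deg) - sin(68deg)*e13
Rotation angle theta = 2 * 68 = 136 degrees in the e13 plane (e1 -> e3).
The component perpendicular to the plane (e2) is invariant: v'_2 = v2 = -3.00
cos(136deg) = -0.7193, sin(136deg) = 0.6947
v'_1 = v1*cos(theta) - v3*sin(theta) = 3*(-0.7193) - 4*0.6947 = -4.94
v'_3 = v1*sin(theta) + v3*cos(theta) = 3*0.6947 + 4*(-0.7193) = -0.79
v' = -4.94*e1 - 3.00*e2 - 0.79*e3


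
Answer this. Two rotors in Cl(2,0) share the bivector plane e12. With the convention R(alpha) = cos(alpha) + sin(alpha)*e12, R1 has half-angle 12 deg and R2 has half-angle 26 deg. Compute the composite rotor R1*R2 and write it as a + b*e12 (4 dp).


Same-plane rotors commute and their half-angles add:
R1*R2 = cos(a1 + a2) + sin(a1 + a2)*e12.
a1 + a2 = 12 + 26 = 38 deg
cos(38 deg) = 0.7880
sin(38 deg) = 0.6157
R1*R2 = 0.7880 + 0.6157*e12


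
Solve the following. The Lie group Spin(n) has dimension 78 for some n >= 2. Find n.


dim Spin(n) = dim so(n) = n(n-1)/2.
Solve n(n-1)/2 = 78, i.e. n^2 - n - 156 = 0.
Discriminant = 1 + 8*78 = 625
n = (1 + sqrt(625))/2 = (1 + 25)/2 = 13


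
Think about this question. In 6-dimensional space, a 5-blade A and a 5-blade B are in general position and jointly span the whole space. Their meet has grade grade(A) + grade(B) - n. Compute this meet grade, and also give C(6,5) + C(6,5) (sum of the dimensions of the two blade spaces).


Meet grade = grade(A) + grade(B) - n
= 5 + 5 - 6 = 4
C(6,5) = 6
C(6,5) = 6
dim_A + dim_B = 6 + 6 = 12


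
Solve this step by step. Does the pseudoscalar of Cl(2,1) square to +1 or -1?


The pseudoscalar I = e1...e_n (product of all n generators) of Cl(p,q) satisfies I^2 = (-1)^(q + n(n-1)/2).
p = 2, q = 1, n = p + q = 3
n(n-1)/2 = 3 * 2 / 2 = 3
Exponent = q + n(n-1)/2 = 1 + 3 = 4
I^2 = (-1)^4 = +1


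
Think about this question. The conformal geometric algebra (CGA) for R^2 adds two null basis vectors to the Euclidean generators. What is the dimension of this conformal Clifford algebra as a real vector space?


The conformal model of R^2 uses Cl(3,1): the 2 Euclidean generators plus two extra orthogonal generators e+ (e+^2 = +1) and e- (e-^2 = -1), from which the null vectors e0, einf are built.
Number of generators m = 2 + 2 = 4.
dim Cl(p,q) = 2^m = 2^4 = 16


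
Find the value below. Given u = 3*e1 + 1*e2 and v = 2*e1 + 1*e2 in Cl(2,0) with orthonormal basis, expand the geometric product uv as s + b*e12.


Expand: (3*e1 + 1*e2)(2*e1 + 1*e2)
= 3*2*e1e1 + 3*1*e1e2 + 1*2*e2e1 + 1*1*e2e2
Using e1^2 = e2^2 = 1, e2e1 = -e1e2:
Scalar part s = 3*2 + 1*1 = 6 + 1 = 7
Bivector part b = 3*1 - 1*2 = 3 - 2 = 1
uv = 7 + 1*e12


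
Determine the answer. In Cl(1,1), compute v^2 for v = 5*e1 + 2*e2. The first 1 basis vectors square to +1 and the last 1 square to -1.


v^2 = sum of c_i^2 * e_i^2
Positive signature terms (e_i^2 = +1): 5^2 = 25
Negative signature terms (e_j^2 = -1): 2^2 = 4
v^2 = 25 - 4 = 21


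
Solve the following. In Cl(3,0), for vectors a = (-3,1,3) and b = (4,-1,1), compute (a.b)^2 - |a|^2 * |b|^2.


a . b = (-3)*4 + 1*(-1) + 3*1
= -12 + (-1) + 3 = -10
|a|^2 = (-3)^2 + 1^2 + 3^2 = 19
|b|^2 = 4^2 + (-1)^2 + 1^2 = 18
(a.b)^2 = (-10)^2 = 100
|a|^2 * |b|^2 = 19 * 18 = 342
Result = 100 - 342 = -242


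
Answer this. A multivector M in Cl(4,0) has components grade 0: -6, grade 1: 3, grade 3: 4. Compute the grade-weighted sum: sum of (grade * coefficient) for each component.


Grade-weighted sum = sum of grade_k * coefficient_k
0*(-6) = 0
1*3 = 3
3*4 = 12
Total = 0 + 3 + 12 = 15


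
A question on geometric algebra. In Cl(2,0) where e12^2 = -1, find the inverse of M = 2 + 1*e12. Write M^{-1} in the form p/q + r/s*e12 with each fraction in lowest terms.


M = 2 + 1*e12, where e12^2 = -1.
Since M commutes with its reverse ~M = a - b*e12, M * ~M = a^2 - b^2*e12^2 = a^2 + b^2.
So M^{-1} = ~M / (a^2 + b^2) = (a - b*e12)/(a^2 + b^2).
a^2 + b^2 = 4 + 1 = 5
Scalar part = 2/5 = 2/5
Bivector coeff = -1/5 = -1/5
M^{-1} = 2/5 - 1/5*e12


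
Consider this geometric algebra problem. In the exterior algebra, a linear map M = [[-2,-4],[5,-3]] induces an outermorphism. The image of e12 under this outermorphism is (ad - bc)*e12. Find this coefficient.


The outermorphism of a linear map f sends e1^e2 to f(e1)^f(e2).
f(e1) = -2*e1 + 5*e2
f(e2) = -4*e1 - 3*e2
f(e1) ^ f(e2) = (-2*e1 + 5*e2) ^ (-4*e1 - 3*e2)
= (-2)*(-3)*e12 + 5*(-4)*e21
= (6 - (-20))*e12
= 26*e12
Coefficient = 26


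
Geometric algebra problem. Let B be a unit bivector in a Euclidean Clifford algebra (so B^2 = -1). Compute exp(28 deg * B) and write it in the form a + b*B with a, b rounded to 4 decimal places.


For a unit bivector B with B^2 = -1, the exponential series gives
e^(theta*B) = cos(theta) + sin(theta)*B (the GA analogue of Euler's formula).
theta = 28 degrees = 0.488692 rad
cos(28 deg) = 0.8829
sin(28 deg) = 0.4695
exp(theta*B) = 0.8829 + 0.4695*B


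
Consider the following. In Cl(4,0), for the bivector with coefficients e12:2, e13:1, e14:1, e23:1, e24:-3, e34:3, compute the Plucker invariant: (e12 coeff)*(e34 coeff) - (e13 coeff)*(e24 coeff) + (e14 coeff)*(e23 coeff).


Plucker relation: af - be + cd
a*f = 2*3 = 6
b*e = 1*(-3) = -3
c*d = 1*1 = 1
af - be + cd = 6 - (-3) + 1
= 10


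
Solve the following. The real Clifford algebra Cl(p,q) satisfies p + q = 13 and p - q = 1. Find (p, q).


We need p + q = 13 and p - q = 1.
Adding: 2p = 13 + 1 = 14, so p = 7.
Then q = 13 - 7 = 6.
(p, q) = (7, 6)


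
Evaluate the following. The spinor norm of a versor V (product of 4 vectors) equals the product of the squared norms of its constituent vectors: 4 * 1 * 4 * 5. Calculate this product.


Spinor norm N(V) = |v1|^2 * |v2|^2 * ... * |v4|^2
= 4 * 1 * 4 * 5
Running product: 4, 4, 16, 80
N(V) = 80


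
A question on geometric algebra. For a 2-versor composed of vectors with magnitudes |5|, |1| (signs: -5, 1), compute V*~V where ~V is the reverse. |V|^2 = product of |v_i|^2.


Each vector v_i has |v_i|^2 = s_i^2
Squared scales: (-5)^2 = 25, 1^2 = 1
|V|^2 = 25 * 1
= 25


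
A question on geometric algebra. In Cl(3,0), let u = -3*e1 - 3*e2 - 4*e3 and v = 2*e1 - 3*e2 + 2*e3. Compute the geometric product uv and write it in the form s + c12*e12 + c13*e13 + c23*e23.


In Cl(3,0): e_i^2 = 1, e_ie_j = -e_je_i for i != j.
Scalar part = u . v = (-3)*2 + (-3)*(-3) + (-4)*2
= -6 + 9 + (-8) = -5
e12 coeff = (-3)*(-3) - (-3)*2 = 9 - (-6) = 15
e13 coeff = (-3)*2 - (-4)*2 = -6 - (-8) = 2
e23 coeff = (-3)*2 - (-4)*(-3) = -6 - 12 = -18
uv = -5 + 15*e12 + 2*e13 - 18*e23


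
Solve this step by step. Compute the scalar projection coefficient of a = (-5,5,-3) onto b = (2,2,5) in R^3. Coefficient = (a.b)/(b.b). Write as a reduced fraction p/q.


Projection coefficient = (a . b) / (b . b)
a . b = (-5)*2 + 5*2 + (-3)*5
= -10 + 10 + (-15) = -15
b . b = 2^2 + 2^2 + 5^2
= 4 + 4 + 25 = 33
Coefficient = -15/33
In lowest terms: -5/11


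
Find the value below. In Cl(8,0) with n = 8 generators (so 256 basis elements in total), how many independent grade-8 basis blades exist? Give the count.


Number of grade-k basis blades in Cl(p,q) with n = p + q is C(n, k).
n = 8 + 0 = 8
C(8, 8) = 8! / (8! * 0!)
= 40320 / (40320 * 1)
= 1


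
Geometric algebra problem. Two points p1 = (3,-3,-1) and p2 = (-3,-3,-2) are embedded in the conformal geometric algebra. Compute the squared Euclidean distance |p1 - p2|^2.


p1 - p2 = (6, 0, 1)
|p1 - p2|^2 = 6^2 + 0^2 + 1^2
= 36 + 0 + 1
= 37


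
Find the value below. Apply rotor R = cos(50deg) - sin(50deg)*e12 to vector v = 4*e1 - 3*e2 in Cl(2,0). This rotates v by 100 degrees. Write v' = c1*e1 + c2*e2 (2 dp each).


Rotor R = cos(50deg) - sin(50deg)*e12
Rotation angle theta = 2 * 50 = 100 degrees
v' = R*v*~R rotates v by theta.
cos(100deg) = -0.1736, sin(100deg) = 0.9848
v'_1 = 4*cos(100deg) - (-3)*sin(100deg)
= 4*(-0.1736) - (-3)*0.9848
= 2.26
v'_2 = 4*sin(100deg) + (-3)*cos(100deg)
= 4*0.9848 + (-3)*(-0.1736)
= 4.46
v' = 2.26*e1 + 4.46*e2


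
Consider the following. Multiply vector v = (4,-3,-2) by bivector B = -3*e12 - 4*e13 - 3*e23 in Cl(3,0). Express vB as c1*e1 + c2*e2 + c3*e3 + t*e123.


vB has grade-1 (vector) and grade-3 (trivector) parts: vB = (v _| B) + (v ^ B).
Vector part <vB>_1:
  e1: -v2*b12 - v3*b13 = -(-3)*(-3) - (-2)*(-4) = -17
  e2: v1*b12 - v3*b23 = (4)*(-3) - (-2)*(-3) = -18
  e3: v1*b13 + v2*b23 = (4)*(-4) + (-3)*(-3) = -7
Trivector part <vB>_3:
  e123: v1*b23 - v2*b13 + v3*b12 = (4)*(-3) - (-3)*(-4) + (-2)*(-3) = -18
vB = -17*e1 - 18*e2 - 7*e3 - 18*e123


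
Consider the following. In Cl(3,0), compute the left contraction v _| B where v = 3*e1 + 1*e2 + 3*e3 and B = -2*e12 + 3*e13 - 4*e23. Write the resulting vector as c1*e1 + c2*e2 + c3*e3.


Left contraction v _| B = <vB>_1 (grade-1 part of the geometric product vB).
Using e1_|e12 = e2, e2_|e12 = -e1, e1_|e13 = e3, e3_|e13 = -e1, e2_|e23 = e3, e3_|e23 = -e2:
e1 coeff: -v2*b12 - v3*b13 = -(1)*(-2) - (3)*(3) = -7
e2 coeff: v1*b12 - v3*b23 = (3)*(-2) - (3)*(-4) = 6
e3 coeff: v1*b13 + v2*b23 = (3)*(3) + (1)*(-4) = 5
v _| B = -7*e1 + 6*e2 + 5*e3


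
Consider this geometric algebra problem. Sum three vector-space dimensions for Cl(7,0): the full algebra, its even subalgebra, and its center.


n = 7 + 0 = 7
Total dim = 2^7 = 128
Even subalgebra dim = 2^6 = 64
n is odd, so center dim = 2
Sum = 128 + 64 + 2 = 194


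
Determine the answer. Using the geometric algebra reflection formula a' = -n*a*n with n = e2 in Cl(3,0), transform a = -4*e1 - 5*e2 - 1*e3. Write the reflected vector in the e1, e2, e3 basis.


Reflection formula: a' = -n*a*n, with n = e2 (unit vector, n^2 = 1).
For reflection through hyperplane perp to e2:
The component along e2 flips sign, others stay.
a = (-4, -5, -1)
a' = (-4, 5, -1)
a' = -4*e1 + 5*e2 - 1*e3


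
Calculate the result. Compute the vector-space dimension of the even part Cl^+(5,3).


Even subalgebra dimension = 2^(n-1)
n = 5 + 3 = 8
2^(8 - 1) = 2^7 = 128
Verification: sum of C(8,k) for even k = 1 + 28 + 70 + 28 + 1 = 128
Result = 128


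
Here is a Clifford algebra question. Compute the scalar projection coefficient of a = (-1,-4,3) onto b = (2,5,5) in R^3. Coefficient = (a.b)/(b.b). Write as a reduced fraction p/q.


Projection coefficient = (a . b) / (b . b)
a . b = (-1)*2 + (-4)*5 + 3*5
= -2 + (-20) + 15 = -7
b . b = 2^2 + 5^2 + 5^2
= 4 + 25 + 25 = 54
Coefficient = -7/54
In lowest terms: -7/54


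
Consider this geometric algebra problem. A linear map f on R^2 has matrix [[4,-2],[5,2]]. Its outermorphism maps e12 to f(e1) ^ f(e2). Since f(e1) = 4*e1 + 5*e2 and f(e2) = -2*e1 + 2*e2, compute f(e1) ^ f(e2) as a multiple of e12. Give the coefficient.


The outermorphism of a linear map f sends e1^e2 to f(e1)^f(e2).
f(e1) = 4*e1 + 5*e2
f(e2) = -2*e1 + 2*e2
f(e1) ^ f(e2) = (4*e1 + 5*e2) ^ (-2*e1 + 2*e2)
= 4*2*e12 + 5*(-2)*e21
= (8 - (-10))*e12
= 18*e12
Coefficient = 18


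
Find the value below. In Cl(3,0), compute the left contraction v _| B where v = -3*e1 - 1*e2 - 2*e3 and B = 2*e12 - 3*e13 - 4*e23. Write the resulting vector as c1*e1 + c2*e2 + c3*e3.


Left contraction v _| B = <vB>_1 (grade-1 part of the geometric product vB).
Using e1_|e12 = e2, e2_|e12 = -e1, e1_|e13 = e3, e3_|e13 = -e1, e2_|e23 = e3, e3_|e23 = -e2:
e1 coeff: -v2*b12 - v3*b13 = -(-1)*(2) - (-2)*(-3) = -4
e2 coeff: v1*b12 - v3*b23 = (-3)*(2) - (-2)*(-4) = -14
e3 coeff: v1*b13 + v2*b23 = (-3)*(-3) + (-1)*(-4) = 13
v _| B = -4*e1 - 14*e2 + 13*e3


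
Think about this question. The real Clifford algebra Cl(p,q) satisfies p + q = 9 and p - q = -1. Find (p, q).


We need p + q = 9 and p - q = -1.
Adding: 2p = 9 + (-1) = 8, so p = 4.
Then q = 9 - 4 = 5.
(p, q) = (4, 5)


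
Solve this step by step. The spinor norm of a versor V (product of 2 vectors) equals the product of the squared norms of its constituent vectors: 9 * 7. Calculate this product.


Spinor norm N(V) = |v1|^2 * |v2|^2 * ... * |v2|^2
= 9 * 7
Running product: 9, 63
N(V) = 63


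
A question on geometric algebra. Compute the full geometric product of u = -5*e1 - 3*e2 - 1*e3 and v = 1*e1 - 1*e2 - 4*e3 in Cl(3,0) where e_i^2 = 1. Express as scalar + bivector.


In Cl(3,0): e_i^2 = 1, e_ie_j = -e_je_i for i != j.
Scalar part = u . v = (-5)*1 + (-3)*(-1) + (-1)*(-4)
= -5 + 3 + 4 = 2
e12 coeff = (-5)*(-1) - (-3)*1 = 5 - (-3) = 8
e13 coeff = (-5)*(-4) - (-1)*1 = 20 - (-1) = 21
e23 coeff = (-3)*(-4) - (-1)*(-1) = 12 - 1 = 11
uv = 2 + 8*e12 + 21*e13 + 11*e23


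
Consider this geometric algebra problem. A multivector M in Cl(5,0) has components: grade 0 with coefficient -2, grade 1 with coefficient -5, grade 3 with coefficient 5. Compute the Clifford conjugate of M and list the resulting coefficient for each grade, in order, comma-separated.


Clifford conjugate sign for grade k: (-1)^(k(k+1)/2)
Grade 0: (-1)^(0*1/2) = (-1)^0 = 1, coeff -2 -> -2
Grade 1: (-1)^(1*2/2) = (-1)^1 = -1, coeff -5 -> 5
Grade 3: (-1)^(3*4/2) = (-1)^6 = 1, coeff 5 -> 5
Conjugated coefficients: -2, 5, 5


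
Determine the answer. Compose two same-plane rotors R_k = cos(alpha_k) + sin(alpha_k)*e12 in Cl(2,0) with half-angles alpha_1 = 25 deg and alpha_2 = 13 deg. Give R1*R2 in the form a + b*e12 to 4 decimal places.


Same-plane rotors commute and their half-angles add:
R1*R2 = cos(a1 + a2) + sin(a1 + a2)*e12.
a1 + a2 = 25 + 13 = 38 deg
cos(38 deg) = 0.7880
sin(38 deg) = 0.6157
R1*R2 = 0.7880 + 0.6157*e12


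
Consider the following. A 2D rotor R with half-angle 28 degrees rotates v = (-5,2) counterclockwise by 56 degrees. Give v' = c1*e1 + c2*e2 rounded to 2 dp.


Rotor R = cos(28deg) - sin(28deg)*e12
Rotation angle theta = 2 * 28 = 56 degrees
v' = R*v*~R rotates v by theta.
cos(56deg) = 0.5592, sin(56deg) = 0.8290
v'_1 = -5*cos(56deg) - 2*sin(56deg)
= -5*0.5592 - 2*0.8290
= -4.45
v'_2 = -5*sin(56deg) + 2*cos(56deg)
= -5*0.8290 + 2*0.5592
= -3.03
v' = -4.45*e1 - 3.03*e2


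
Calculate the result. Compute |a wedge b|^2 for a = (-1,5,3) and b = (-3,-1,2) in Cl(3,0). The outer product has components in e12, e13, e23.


a wedge b = (a1*b2 - a2*b1)*e12 + (a1*b3 - a3*b1)*e13 + (a2*b3 - a3*b2)*e23
e12 coeff: (-1)*(-1) - 5*(-3) = 1 - (-15) = 16
e13 coeff: (-1)*2 - 3*(-3) = -2 - (-9) = 7
e23 coeff: 5*2 - 3*(-1) = 10 - (-3) = 13
|a wedge b|^2 = 16^2 + 7^2 + 13^2
= 256 + 49 + 169
= 474


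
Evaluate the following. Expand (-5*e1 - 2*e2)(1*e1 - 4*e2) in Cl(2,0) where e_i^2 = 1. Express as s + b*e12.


Expand: (-5*e1 - 2*e2)(1*e1 - 4*e2)
= (-5)*1*e1e1 + (-5)*(-4)*e1e2 + (-2)*1*e2e1 + (-2)*(-4)*e2e2
Using e1^2 = e2^2 = 1, e2e1 = -e1e2:
Scalar part s = (-5)*1 + (-2)*(-4) = -5 + 8 = 3
Bivector part b = (-5)*(-4) - (-2)*1 = 20 - (-2) = 22
uv = 3 + 22*e12


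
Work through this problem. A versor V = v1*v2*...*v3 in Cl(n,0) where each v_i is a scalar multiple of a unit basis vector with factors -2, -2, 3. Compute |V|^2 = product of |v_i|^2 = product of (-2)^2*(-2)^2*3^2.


Each vector v_i has |v_i|^2 = s_i^2
Squared scales: (-2)^2 = 4, (-2)^2 = 4, 3^2 = 9
|V|^2 = 4 * 4 * 9
= 144


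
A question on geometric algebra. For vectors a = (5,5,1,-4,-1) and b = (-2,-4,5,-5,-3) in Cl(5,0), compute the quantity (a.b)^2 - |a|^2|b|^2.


a . b = 5*(-2) + 5*(-4) + 1*5 + (-4)*(-5) + (-1)*(-3)
= -10 + (-20) + 5 + 20 + 3 = -2
|a|^2 = 5^2 + 5^2 + 1^2 + (-4)^2 + (-1)^2 = 68
|b|^2 = (-2)^2 + (-4)^2 + 5^2 + (-5)^2 + (-3)^2 = 79
(a.b)^2 = (-2)^2 = 4
|a|^2 * |b|^2 = 68 * 79 = 5372
Result = 4 - 5372 = -5368


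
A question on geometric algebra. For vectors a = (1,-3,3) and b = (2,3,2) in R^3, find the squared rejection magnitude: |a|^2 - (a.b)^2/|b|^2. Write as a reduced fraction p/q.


|a|^2 = 1^2 + (-3)^2 + 3^2 = 19
|b|^2 = 2^2 + 3^2 + 2^2 = 17
a . b = 1*2 + (-3)*3 + 3*2 = -1
(a.b)^2 = (-1)^2 = 1
|rej|^2 = 19 - 1/17
= (323 - 1)/17
= 322/17
In lowest terms: 322/17


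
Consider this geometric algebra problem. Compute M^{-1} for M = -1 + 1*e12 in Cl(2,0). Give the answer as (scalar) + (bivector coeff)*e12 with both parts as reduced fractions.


M = -1 + 1*e12, where e12^2 = -1.
Since M commutes with its reverse ~M = a - b*e12, M * ~M = a^2 - b^2*e12^2 = a^2 + b^2.
So M^{-1} = ~M / (a^2 + b^2) = (a - b*e12)/(a^2 + b^2).
a^2 + b^2 = 1 + 1 = 2
Scalar part = -1/2 = -1/2
Bivector coeff = -1/2 = -1/2
M^{-1} = -1/2 - 1/2*e12


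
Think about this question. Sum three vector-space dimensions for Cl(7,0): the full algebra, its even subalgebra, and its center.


n = 7 + 0 = 7
Total dim = 2^7 = 128
Even subalgebra dim = 2^6 = 64
n is odd, so center dim = 2
Sum = 128 + 64 + 2 = 194
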